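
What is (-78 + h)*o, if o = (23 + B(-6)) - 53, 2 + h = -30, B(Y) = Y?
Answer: 3960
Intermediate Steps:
h = -32 (h = -2 - 30 = -32)
o = -36 (o = (23 - 6) - 53 = 17 - 53 = -36)
(-78 + h)*o = (-78 - 32)*(-36) = -110*(-36) = 3960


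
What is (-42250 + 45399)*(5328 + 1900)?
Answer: 22760972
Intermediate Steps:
(-42250 + 45399)*(5328 + 1900) = 3149*7228 = 22760972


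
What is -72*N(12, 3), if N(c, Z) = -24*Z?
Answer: 5184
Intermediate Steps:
-72*N(12, 3) = -(-1728)*3 = -72*(-72) = 5184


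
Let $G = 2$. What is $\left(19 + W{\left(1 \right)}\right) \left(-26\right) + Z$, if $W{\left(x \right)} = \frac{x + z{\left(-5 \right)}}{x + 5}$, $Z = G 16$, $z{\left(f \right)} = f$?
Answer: $- \frac{1334}{3} \approx -444.67$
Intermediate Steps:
$Z = 32$ ($Z = 2 \cdot 16 = 32$)
$W{\left(x \right)} = \frac{-5 + x}{5 + x}$ ($W{\left(x \right)} = \frac{x - 5}{x + 5} = \frac{-5 + x}{5 + x}$)
$\left(19 + W{\left(1 \right)}\right) \left(-26\right) + Z = \left(19 + \frac{-5 + 1}{5 + 1}\right) \left(-26\right) + 32 = \left(19 + \frac{1}{6} \left(-4\right)\right) \left(-26\right) + 32 = \left(19 - \frac{2}{3}\right) \left(-26\right) + 32 = \frac{55}{3} \left(-26\right) + 32 = - \frac{1430}{3} + 32 = - \frac{1334}{3}$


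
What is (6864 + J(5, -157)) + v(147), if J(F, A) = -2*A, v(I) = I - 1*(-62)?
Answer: 7387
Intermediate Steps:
v(I) = 62 + I (v(I) = I + 62 = 62 + I)
(6864 + J(5, -157)) + v(147) = (6864 - 2*(-157)) + (62 + 147) = (6864 + 314) + 209 = 7178 + 209 = 7387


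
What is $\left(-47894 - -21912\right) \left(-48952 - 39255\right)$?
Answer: $2291794274$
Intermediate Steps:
$\left(-47894 - -21912\right) \left(-48952 - 39255\right) = \left(-47894 + 21912\right) \left(-88207\right) = \left(-25982\right) \left(-88207\right) = 2291794274$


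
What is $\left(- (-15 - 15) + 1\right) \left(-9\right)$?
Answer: $-279$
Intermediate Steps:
$\left(- (-15 - 15) + 1\right) \left(-9\right) = \left(\left(-1\right) \left(-30\right) + 1\right) \left(-9\right) = \left(30 + 1\right) \left(-9\right) = 31 \left(-9\right) = -279$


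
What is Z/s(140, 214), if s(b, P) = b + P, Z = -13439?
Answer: -13439/354 ≈ -37.963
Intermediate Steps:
s(b, P) = P + b
Z/s(140, 214) = -13439/(214 + 140) = -13439/354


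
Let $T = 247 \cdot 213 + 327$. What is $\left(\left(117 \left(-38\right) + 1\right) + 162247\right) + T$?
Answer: $210740$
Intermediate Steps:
$T = 52938$ ($T = 52611 + 327 = 52938$)
$\left(\left(117 \left(-38\right) + 1\right) + 162247\right) + T = \left(\left(117 \left(-38\right) + 1\right) + 162247\right) + 52938 = \left(\left(-4446 + 1\right) + 162247\right) + 52938 = \left(-4445 + 162247\right) + 52938 = 157802 + 52938 = 210740$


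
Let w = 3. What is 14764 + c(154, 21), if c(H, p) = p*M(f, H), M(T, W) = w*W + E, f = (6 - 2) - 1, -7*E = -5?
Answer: 24481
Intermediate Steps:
E = 5/7 (E = -1/7*(-5) = 5/7 ≈ 0.71429)
f = 3 (f = 4 - 1 = 3)
M(T, W) = 5/7 + 3*W (M(T, W) = 3*W + 5/7 = 5/7 + 3*W)
c(H, p) = p*(5/7 + 3*H)
14764 + c(154, 21) = 14764 + (1/7)*21*(5 + 21*154) = 14764 + (1/7)*21*(5 + 3234) = 14764 + (1/7)*21*3239 = 14764 + 9717 = 24481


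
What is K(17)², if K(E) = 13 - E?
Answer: 16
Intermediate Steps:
K(17)² = (13 - 1*17)² = (13 - 17)² = (-4)² = 16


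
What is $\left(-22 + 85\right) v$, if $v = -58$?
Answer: $-3654$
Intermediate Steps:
$\left(-22 + 85\right) v = \left(-22 + 85\right) \left(-58\right) = 63 \left(-58\right) = -3654$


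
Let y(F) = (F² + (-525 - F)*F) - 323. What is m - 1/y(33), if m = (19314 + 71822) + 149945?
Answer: 4254597489/17648 ≈ 2.4108e+5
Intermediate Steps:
y(F) = -323 + F² + F*(-525 - F) (y(F) = (F² + F*(-525 - F)) - 323 = -323 + F² + F*(-525 - F))
m = 241081 (m = 91136 + 149945 = 241081)
m - 1/y(33) = 241081 - 1/(-323 - 525*33) = 241081 - 1/(-323 - 17325) = 241081 - 1/(-17648) = 241081 - 1*(-1/17648) = 241081 + 1/17648 = 4254597489/17648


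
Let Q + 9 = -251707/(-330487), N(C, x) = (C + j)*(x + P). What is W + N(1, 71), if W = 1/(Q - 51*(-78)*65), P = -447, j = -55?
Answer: 1735003214088343/85451300914 ≈ 20304.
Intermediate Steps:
N(C, x) = (-447 + x)*(-55 + C) (N(C, x) = (C - 55)*(x - 447) = (-55 + C)*(-447 + x) = (-447 + x)*(-55 + C))
Q = -2722676/330487 (Q = -9 - 251707/(-330487) = -9 - 251707*(-1/330487) = -9 + 251707/330487 = -2722676/330487 ≈ -8.2384)
W = 330487/85451300914 (W = 1/(-2722676/330487 - 51*(-78)*65) = 1/(-2722676/330487 + 3978*65) = 1/(-2722676/330487 + 258570) = 1/(85451300914/330487) = 330487/85451300914 ≈ 3.8675e-6)
W + N(1, 71) = 330487/85451300914 + (24585 - 447*1 - 55*71 + 1*71) = 330487/85451300914 + (24585 - 447 - 3905 + 71) = 330487/85451300914 + 20304 = 1735003214088343/85451300914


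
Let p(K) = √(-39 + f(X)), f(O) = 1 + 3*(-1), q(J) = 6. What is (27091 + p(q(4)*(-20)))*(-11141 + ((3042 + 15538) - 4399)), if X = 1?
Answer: 82356640 + 3040*I*√41 ≈ 8.2357e+7 + 19466.0*I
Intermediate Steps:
f(O) = -2 (f(O) = 1 - 3 = -2)
p(K) = I*√41 (p(K) = √(-39 - 2) = √(-41) = I*√41)
(27091 + p(q(4)*(-20)))*(-11141 + ((3042 + 15538) - 4399)) = (27091 + I*√41)*(-11141 + ((3042 + 15538) - 4399)) = (27091 + I*√41)*(-11141 + (18580 - 4399)) = (27091 + I*√41)*(-11141 + 14181) = (27091 + I*√41)*3040 = 82356640 + 3040*I*√41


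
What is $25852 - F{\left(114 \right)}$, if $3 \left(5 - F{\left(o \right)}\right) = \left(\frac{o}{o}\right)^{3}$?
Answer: $\frac{77542}{3} \approx 25847.0$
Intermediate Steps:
$F{\left(o \right)} = \frac{14}{3}$ ($F{\left(o \right)} = 5 - \frac{\left(\frac{o}{o}\right)^{3}}{3} = 5 - \frac{1^{3}}{3} = 5 - \frac{1}{3} = \frac{14}{3}$)
$25852 - F{\left(114 \right)} = 25852 - \frac{14}{3} = \frac{77542}{3}$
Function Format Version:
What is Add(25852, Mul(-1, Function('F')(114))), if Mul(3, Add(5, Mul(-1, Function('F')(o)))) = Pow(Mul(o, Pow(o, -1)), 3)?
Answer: Rational(77542, 3) ≈ 25847.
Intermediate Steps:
Function('F')(o) = Rational(14, 3) (Function('F')(o) = Add(5, Mul(Rational(-1, 3), Pow(Mul(o, Pow(o, -1)), 3))) = Add(5, Mul(Rational(-1, 3), Pow(1, 3))) = Add(5, Mul(Rational(-1, 3), 1)) = Add(5, Rational(-1, 3)) = Rational(14, 3))
Add(25852, Mul(-1, Function('F')(114))) = Add(25852, Mul(-1, Rational(14, 3))) = Add(25852, Rational(-14, 3)) = Rational(77542, 3)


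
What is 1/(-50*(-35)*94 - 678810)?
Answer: -1/514310 ≈ -1.9444e-6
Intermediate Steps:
1/(-50*(-35)*94 - 678810) = 1/(1750*94 - 678810) = 1/(164500 - 678810) = 1/(-514310) = -1/514310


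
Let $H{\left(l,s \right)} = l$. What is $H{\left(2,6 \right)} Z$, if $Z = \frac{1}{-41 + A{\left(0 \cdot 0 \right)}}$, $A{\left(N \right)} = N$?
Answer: $- \frac{2}{41} \approx -0.048781$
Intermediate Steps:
$Z = - \frac{1}{41}$ ($Z = \frac{1}{-41 + 0 \cdot 0} = \frac{1}{-41 + 0} = \frac{1}{-41} = - \frac{1}{41} \approx -0.02439$)
$H{\left(2,6 \right)} Z = 2 \left(- \frac{1}{41}\right) = - \frac{2}{41}$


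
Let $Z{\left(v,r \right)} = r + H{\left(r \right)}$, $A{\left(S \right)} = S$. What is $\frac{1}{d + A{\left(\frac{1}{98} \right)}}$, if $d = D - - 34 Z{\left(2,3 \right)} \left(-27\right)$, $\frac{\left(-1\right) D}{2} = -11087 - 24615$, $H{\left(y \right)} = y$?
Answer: $\frac{98}{6457809} \approx 1.5175 \cdot 10^{-5}$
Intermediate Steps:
$Z{\left(v,r \right)} = 2 r$ ($Z{\left(v,r \right)} = r + r = 2 r$)
$D = 71404$ ($D = - 2 \left(-11087 - 24615\right) = \left(-2\right) \left(-35702\right) = 71404$)
$d = 65896$ ($d = 71404 - - 34 \cdot 2 \cdot 3 \left(-27\right) = 71404 - \left(-34\right) 6 \left(-27\right) = 71404 - \left(-204\right) \left(-27\right) = 71404 - 5508 = 65896$)
$\frac{1}{d + A{\left(\frac{1}{98} \right)}} = \frac{1}{65896 + \frac{1}{98}} = \frac{1}{\frac{6457809}{98}} = \frac{98}{6457809}$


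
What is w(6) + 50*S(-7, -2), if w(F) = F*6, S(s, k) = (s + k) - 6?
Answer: -714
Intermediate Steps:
S(s, k) = -6 + k + s (S(s, k) = (k + s) - 6 = -6 + k + s)
w(F) = 6*F
w(6) + 50*S(-7, -2) = 6*6 + 50*(-6 - 2 - 7) = 36 + 50*(-15) = 36 - 750 = -714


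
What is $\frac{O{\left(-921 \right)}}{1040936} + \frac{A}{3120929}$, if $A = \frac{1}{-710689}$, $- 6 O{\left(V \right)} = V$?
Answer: $\frac{680929040312995}{4617612727520151632} \approx 0.00014746$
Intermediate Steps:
$O{\left(V \right)} = - \frac{V}{6}$
$A = - \frac{1}{710689} \approx -1.4071 \cdot 10^{-6}$
$\frac{O{\left(-921 \right)}}{1040936} + \frac{A}{3120929} = \frac{\left(- \frac{1}{6}\right) \left(-921\right)}{1040936} - \frac{1}{710689 \cdot 3120929} = \frac{307}{2} \cdot \frac{1}{1040936} - \frac{1}{2218009910081} = \frac{307}{2081872} - \frac{1}{2218009910081} = \frac{680929040312995}{4617612727520151632}$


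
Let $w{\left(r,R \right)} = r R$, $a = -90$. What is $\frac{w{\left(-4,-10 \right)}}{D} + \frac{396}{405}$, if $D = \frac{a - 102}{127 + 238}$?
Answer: $- \frac{27023}{360} \approx -75.064$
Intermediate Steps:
$D = - \frac{192}{365}$ ($D = \frac{-90 - 102}{127 + 238} = - \frac{192}{365} \approx -0.52603$)
$w{\left(r,R \right)} = R r$
$\frac{w{\left(-4,-10 \right)}}{D} + \frac{396}{405} = \frac{\left(-10\right) \left(-4\right)}{- \frac{192}{365}} + \frac{396}{405} = 40 \left(- \frac{365}{192}\right) + 396 \cdot \frac{1}{405} = - \frac{1825}{24} + \frac{44}{45} = - \frac{27023}{360}$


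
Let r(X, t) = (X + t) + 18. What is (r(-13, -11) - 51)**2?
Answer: 3249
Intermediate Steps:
r(X, t) = 18 + X + t
(r(-13, -11) - 51)**2 = ((18 - 13 - 11) - 51)**2 = (-6 - 51)**2 = (-57)**2 = 3249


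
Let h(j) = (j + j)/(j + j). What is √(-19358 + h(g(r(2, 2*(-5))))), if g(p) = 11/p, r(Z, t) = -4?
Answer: I*√19357 ≈ 139.13*I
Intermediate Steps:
h(j) = 1 (h(j) = (2*j)/((2*j)) = (2*j)*(1/(2*j)) = 1)
√(-19358 + h(g(r(2, 2*(-5))))) = √(-19358 + 1) = √(-19357) = I*√19357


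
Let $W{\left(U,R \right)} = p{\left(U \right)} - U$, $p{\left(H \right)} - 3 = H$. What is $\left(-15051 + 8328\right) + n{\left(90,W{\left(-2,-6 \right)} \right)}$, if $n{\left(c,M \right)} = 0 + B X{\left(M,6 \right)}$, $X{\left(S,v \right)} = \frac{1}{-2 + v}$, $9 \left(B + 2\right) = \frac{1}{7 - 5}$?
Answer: $- \frac{484091}{72} \approx -6723.5$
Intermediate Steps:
$p{\left(H \right)} = 3 + H$
$B = - \frac{35}{18}$ ($B = -2 + \frac{1}{9 \left(7 - 5\right)} = -2 + \frac{1}{9 \cdot 2} = -2 + \frac{1}{9} \cdot \frac{1}{2} = -2 + \frac{1}{18} = - \frac{35}{18} \approx -1.9444$)
$W{\left(U,R \right)} = 3$ ($W{\left(U,R \right)} = \left(3 + U\right) - U = 3$)
$n{\left(c,M \right)} = - \frac{35}{72}$ ($n{\left(c,M \right)} = 0 - \frac{35}{18 \left(-2 + 6\right)} = 0 - \frac{35}{18 \cdot 4} = 0 - \frac{35}{72} = - \frac{35}{72}$)
$\left(-15051 + 8328\right) + n{\left(90,W{\left(-2,-6 \right)} \right)} = \left(-15051 + 8328\right) - \frac{35}{72} = -6723 - \frac{35}{72} = - \frac{484091}{72}$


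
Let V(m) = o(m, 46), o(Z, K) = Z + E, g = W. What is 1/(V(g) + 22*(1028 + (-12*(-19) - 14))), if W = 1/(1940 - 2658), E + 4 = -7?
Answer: 718/19610733 ≈ 3.6613e-5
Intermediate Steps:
E = -11 (E = -4 - 7 = -11)
W = -1/718 (W = 1/(-718) = -1/718 ≈ -0.0013928)
g = -1/718 ≈ -0.0013928
o(Z, K) = -11 + Z (o(Z, K) = Z - 11 = -11 + Z)
V(m) = -11 + m
1/(V(g) + 22*(1028 + (-12*(-19) - 14))) = 1/((-11 - 1/718) + 22*(1028 + (-12*(-19) - 14))) = 1/(-7899/718 + 22*(1028 + (228 - 14))) = 1/(-7899/718 + 22*(1028 + 214)) = 1/(-7899/718 + 22*1242) = 1/(-7899/718 + 27324) = 1/(19610733/718) = 718/19610733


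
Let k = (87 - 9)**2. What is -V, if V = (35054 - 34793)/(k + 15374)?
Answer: -261/21458 ≈ -0.012163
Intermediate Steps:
k = 6084 (k = 78**2 = 6084)
V = 261/21458 (V = (35054 - 34793)/(6084 + 15374) = 261/21458 ≈ 0.012163)
-V = -1*261/21458 = -261/21458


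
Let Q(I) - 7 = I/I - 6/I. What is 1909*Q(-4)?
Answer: 36271/2 ≈ 18136.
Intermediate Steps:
Q(I) = 8 - 6/I (Q(I) = 7 + (I/I - 6/I) = 7 + (1 - 6/I) = 8 - 6/I)
1909*Q(-4) = 1909*(8 - 6/(-4)) = 1909*(8 - 6*(-¼)) = 1909*(8 + 3/2) = 1909*(19/2) = 36271/2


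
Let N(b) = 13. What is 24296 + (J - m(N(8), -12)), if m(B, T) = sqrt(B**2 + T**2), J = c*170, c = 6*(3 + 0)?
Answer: 27356 - sqrt(313) ≈ 27338.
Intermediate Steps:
c = 18 (c = 6*3 = 18)
J = 3060 (J = 18*170 = 3060)
24296 + (J - m(N(8), -12)) = 24296 + (3060 - sqrt(13**2 + (-12)**2)) = 24296 + (3060 - sqrt(169 + 144)) = 24296 + (3060 - sqrt(313)) = 27356 - sqrt(313)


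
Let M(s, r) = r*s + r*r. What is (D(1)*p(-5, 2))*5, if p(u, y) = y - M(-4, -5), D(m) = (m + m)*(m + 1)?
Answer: -860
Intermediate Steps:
M(s, r) = r² + r*s (M(s, r) = r*s + r² = r² + r*s)
D(m) = 2*m*(1 + m) (D(m) = (2*m)*(1 + m) = 2*m*(1 + m))
p(u, y) = -45 + y (p(u, y) = y - (-5)*(-5 - 4) = y - (-5)*(-9) = y - 1*45 = y - 45 = -45 + y)
(D(1)*p(-5, 2))*5 = ((2*1*(1 + 1))*(-45 + 2))*5 = ((2*1*2)*(-43))*5 = (4*(-43))*5 = -172*5 = -860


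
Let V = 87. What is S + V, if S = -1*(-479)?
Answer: 566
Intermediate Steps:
S = 479
S + V = 479 + 87 = 566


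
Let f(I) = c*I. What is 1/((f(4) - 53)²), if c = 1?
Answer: 1/2401 ≈ 0.00041649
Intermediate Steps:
f(I) = I (f(I) = 1*I = I)
1/((f(4) - 53)²) = 1/((4 - 53)²) = 1/((-49)²) = 1/2401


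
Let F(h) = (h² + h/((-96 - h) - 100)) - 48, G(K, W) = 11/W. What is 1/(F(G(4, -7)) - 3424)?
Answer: -66689/231378988 ≈ -0.00028822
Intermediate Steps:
F(h) = -48 + h² + h/(-196 - h) (F(h) = (h² + h/(-196 - h)) - 48 = -48 + h² + h/(-196 - h))
1/(F(G(4, -7)) - 3424) = 1/((-9408 + (11/(-7))³ - 539/(-7) + 196*(11/(-7))²)/(196 + 11/(-7)) - 3424) = 1/((-9408 + (11*(-⅐))³ - 539*(-1)/7 + 196*(11*(-⅐))²)/(196 + 11*(-⅐)) - 3424) = 1/((-9408 + (-11/7)³ - 49*(-11/7) + 196*(-11/7)²)/(196 - 11/7) - 3424) = 1/((-9408 - 1331/343 + 77 + 196*(121/49))/(1361/7) - 3424) = 1/(7*(-9408 - 1331/343 + 77 + 484)/1361 - 3424) = 1/((7/1361)*(-3035852/343) - 3424) = 1/(-3035852/66689 - 3424) = 1/(-231378988/66689) = -66689/231378988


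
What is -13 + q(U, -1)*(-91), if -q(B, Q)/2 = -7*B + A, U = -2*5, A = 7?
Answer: 14001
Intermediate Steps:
U = -10
q(B, Q) = -14 + 14*B (q(B, Q) = -2*(-7*B + 7) = -2*(7 - 7*B) = -14 + 14*B)
-13 + q(U, -1)*(-91) = -13 + (-14 + 14*(-10))*(-91) = -13 + (-14 - 140)*(-91) = -13 - 154*(-91) = -13 + 14014 = 14001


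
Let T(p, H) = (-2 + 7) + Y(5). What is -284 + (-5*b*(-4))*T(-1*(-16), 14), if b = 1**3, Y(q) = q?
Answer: -84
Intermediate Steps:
T(p, H) = 10 (T(p, H) = (-2 + 7) + 5 = 5 + 5 = 10)
b = 1
-284 + (-5*b*(-4))*T(-1*(-16), 14) = -284 + (-5*1*(-4))*10 = -284 - 5*(-4)*10 = -284 + 20*10 = -284 + 200 = -84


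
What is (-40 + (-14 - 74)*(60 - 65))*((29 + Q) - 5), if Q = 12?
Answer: 14400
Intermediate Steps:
(-40 + (-14 - 74)*(60 - 65))*((29 + Q) - 5) = (-40 + (-14 - 74)*(60 - 65))*((29 + 12) - 5) = (-40 - 88*(-5))*(41 - 5) = (-40 + 440)*36 = 400*36 = 14400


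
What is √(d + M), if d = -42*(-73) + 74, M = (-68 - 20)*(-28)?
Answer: 2*√1401 ≈ 74.860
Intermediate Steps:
M = 2464 (M = -88*(-28) = 2464)
d = 3140 (d = 3066 + 74 = 3140)
√(d + M) = √(3140 + 2464) = √5604 = 2*√1401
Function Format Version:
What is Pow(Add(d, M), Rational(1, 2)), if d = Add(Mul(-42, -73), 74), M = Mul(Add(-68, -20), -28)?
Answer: Mul(2, Pow(1401, Rational(1, 2))) ≈ 74.860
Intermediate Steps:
M = 2464 (M = Mul(-88, -28) = 2464)
d = 3140 (d = Add(3066, 74) = 3140)
Pow(Add(d, M), Rational(1, 2)) = Pow(Add(3140, 2464), Rational(1, 2)) = Pow(5604, Rational(1, 2)) = Mul(2, Pow(1401, Rational(1, 2)))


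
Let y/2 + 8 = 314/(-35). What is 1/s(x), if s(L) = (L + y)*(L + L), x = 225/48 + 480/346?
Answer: -26816384/9079625817 ≈ -0.0029535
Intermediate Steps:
y = -1188/35 (y = -16 + 2*(314/(-35)) = -16 + 2*(314*(-1/35)) = -16 + 2*(-314/35) = -16 - 628/35 = -1188/35 ≈ -33.943)
x = 16815/2768 (x = 225*(1/48) + 480*(1/346) = 75/16 + 240/173 = 16815/2768 ≈ 6.0748)
s(L) = 2*L*(-1188/35 + L) (s(L) = (L - 1188/35)*(L + L) = (-1188/35 + L)*(2*L) = 2*L*(-1188/35 + L))
1/s(x) = 1/((2/35)*(16815/2768)*(-1188 + 35*(16815/2768))) = 1/((2/35)*(16815/2768)*(-1188 + 588525/2768)) = 1/((2/35)*(16815/2768)*(-2699859/2768)) = 1/(-9079625817/26816384) = -26816384/9079625817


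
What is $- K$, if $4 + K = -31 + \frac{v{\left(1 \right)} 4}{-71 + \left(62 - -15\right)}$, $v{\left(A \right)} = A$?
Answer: $\frac{103}{3} \approx 34.333$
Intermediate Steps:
$K = - \frac{103}{3}$ ($K = -4 - \left(31 - \frac{1 \cdot 4}{-71 + \left(62 - -15\right)}\right) = -4 - \left(31 - \frac{4}{-71 + \left(62 + 15\right)}\right) = -4 - \left(31 - \frac{4}{-71 + 77}\right) = -4 - \left(31 - \frac{4}{6}\right) = -4 + \left(-31 + 4 \cdot \frac{1}{6}\right) = -4 + \left(-31 + \frac{2}{3}\right) = -4 - \frac{91}{3} = - \frac{103}{3} \approx -34.333$)
$- K = \left(-1\right) \left(- \frac{103}{3}\right) = \frac{103}{3}$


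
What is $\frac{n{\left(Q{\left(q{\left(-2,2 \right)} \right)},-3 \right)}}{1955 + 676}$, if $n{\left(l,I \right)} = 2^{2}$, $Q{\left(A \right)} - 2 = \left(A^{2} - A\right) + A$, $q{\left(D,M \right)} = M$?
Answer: $\frac{4}{2631} \approx 0.0015203$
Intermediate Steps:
$Q{\left(A \right)} = 2 + A^{2}$ ($Q{\left(A \right)} = 2 + \left(\left(A^{2} - A\right) + A\right) = 2 + A^{2}$)
$n{\left(l,I \right)} = 4$
$\frac{n{\left(Q{\left(q{\left(-2,2 \right)} \right)},-3 \right)}}{1955 + 676} = \frac{1}{1955 + 676} \cdot 4 = \frac{1}{2631} \cdot 4 = \frac{4}{2631}$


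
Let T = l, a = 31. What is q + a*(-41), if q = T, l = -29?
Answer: -1300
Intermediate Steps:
T = -29
q = -29
q + a*(-41) = -29 + 31*(-41) = -29 - 1271 = -1300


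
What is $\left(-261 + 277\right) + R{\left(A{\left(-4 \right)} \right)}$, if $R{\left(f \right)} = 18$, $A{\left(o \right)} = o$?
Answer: $34$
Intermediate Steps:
$\left(-261 + 277\right) + R{\left(A{\left(-4 \right)} \right)} = \left(-261 + 277\right) + 18 = 16 + 18 = 34$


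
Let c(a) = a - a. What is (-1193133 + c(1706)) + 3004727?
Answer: 1811594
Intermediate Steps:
c(a) = 0
(-1193133 + c(1706)) + 3004727 = (-1193133 + 0) + 3004727 = -1193133 + 3004727 = 1811594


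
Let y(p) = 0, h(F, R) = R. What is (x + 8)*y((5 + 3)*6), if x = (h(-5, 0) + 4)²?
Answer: 0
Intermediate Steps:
x = 16 (x = (0 + 4)² = 4² = 16)
(x + 8)*y((5 + 3)*6) = (16 + 8)*0 = 24*0 = 0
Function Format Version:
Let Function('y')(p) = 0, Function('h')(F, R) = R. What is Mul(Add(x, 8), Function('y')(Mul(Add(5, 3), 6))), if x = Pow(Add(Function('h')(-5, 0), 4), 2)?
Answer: 0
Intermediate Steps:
x = 16 (x = Pow(Add(0, 4), 2) = Pow(4, 2) = 16)
Mul(Add(x, 8), Function('y')(Mul(Add(5, 3), 6))) = Mul(Add(16, 8), 0) = Mul(24, 0) = 0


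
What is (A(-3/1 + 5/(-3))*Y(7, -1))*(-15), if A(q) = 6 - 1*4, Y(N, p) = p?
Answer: 30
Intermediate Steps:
A(q) = 2 (A(q) = 6 - 4 = 2)
(A(-3/1 + 5/(-3))*Y(7, -1))*(-15) = (2*(-1))*(-15) = -2*(-15) = 30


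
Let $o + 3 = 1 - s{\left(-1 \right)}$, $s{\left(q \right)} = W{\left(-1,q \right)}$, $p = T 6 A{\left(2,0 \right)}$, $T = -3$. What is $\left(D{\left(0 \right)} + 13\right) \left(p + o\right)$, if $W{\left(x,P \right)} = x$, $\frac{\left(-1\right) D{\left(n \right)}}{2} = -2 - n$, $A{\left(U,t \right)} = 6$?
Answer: $-1853$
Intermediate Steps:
$D{\left(n \right)} = 4 + 2 n$ ($D{\left(n \right)} = - 2 \left(-2 - n\right) = 4 + 2 n$)
$p = -108$ ($p = \left(-3\right) 6 \cdot 6 = \left(-18\right) 6 = -108$)
$s{\left(q \right)} = -1$
$o = -1$ ($o = -3 + \left(1 - -1\right) = -3 + \left(1 + 1\right) = -3 + 2 = -1$)
$\left(D{\left(0 \right)} + 13\right) \left(p + o\right) = \left(\left(4 + 2 \cdot 0\right) + 13\right) \left(-108 - 1\right) = \left(\left(4 + 0\right) + 13\right) \left(-109\right) = \left(4 + 13\right) \left(-109\right) = 17 \left(-109\right) = -1853$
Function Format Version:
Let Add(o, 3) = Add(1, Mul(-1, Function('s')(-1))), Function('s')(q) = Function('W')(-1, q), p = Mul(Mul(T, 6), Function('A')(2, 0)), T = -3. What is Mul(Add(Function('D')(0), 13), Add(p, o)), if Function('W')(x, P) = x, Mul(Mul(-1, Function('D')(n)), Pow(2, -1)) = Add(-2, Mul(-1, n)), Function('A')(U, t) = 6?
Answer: -1853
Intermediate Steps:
Function('D')(n) = Add(4, Mul(2, n)) (Function('D')(n) = Mul(-2, Add(-2, Mul(-1, n))) = Add(4, Mul(2, n)))
p = -108 (p = Mul(Mul(-3, 6), 6) = Mul(-18, 6) = -108)
Function('s')(q) = -1
o = -1 (o = Add(-3, Add(1, Mul(-1, -1))) = Add(-3, Add(1, 1)) = Add(-3, 2) = -1)
Mul(Add(Function('D')(0), 13), Add(p, o)) = Mul(Add(Add(4, Mul(2, 0)), 13), Add(-108, -1)) = Mul(Add(Add(4, 0), 13), -109) = Mul(Add(4, 13), -109) = Mul(17, -109) = -1853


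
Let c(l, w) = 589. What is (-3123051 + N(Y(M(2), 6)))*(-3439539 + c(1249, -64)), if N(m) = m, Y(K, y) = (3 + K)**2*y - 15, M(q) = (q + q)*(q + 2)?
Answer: 10732619055000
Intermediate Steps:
M(q) = 2*q*(2 + q) (M(q) = (2*q)*(2 + q) = 2*q*(2 + q))
Y(K, y) = -15 + y*(3 + K)**2 (Y(K, y) = y*(3 + K)**2 - 15 = -15 + y*(3 + K)**2)
(-3123051 + N(Y(M(2), 6)))*(-3439539 + c(1249, -64)) = (-3123051 + (-15 + 6*(3 + 2*2*(2 + 2))**2))*(-3439539 + 589) = (-3123051 + (-15 + 6*(3 + 2*2*4)**2))*(-3438950) = (-3123051 + (-15 + 6*(3 + 16)**2))*(-3438950) = (-3123051 + (-15 + 6*19**2))*(-3438950) = (-3123051 + (-15 + 6*361))*(-3438950) = (-3123051 + (-15 + 2166))*(-3438950) = (-3123051 + 2151)*(-3438950) = -3120900*(-3438950) = 10732619055000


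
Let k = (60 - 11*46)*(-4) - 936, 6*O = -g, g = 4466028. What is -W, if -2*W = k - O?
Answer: 372593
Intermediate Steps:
O = -744338 (O = (-1*4466028)/6 = (⅙)*(-4466028) = -744338)
k = 848 (k = (60 - 1*506)*(-4) - 936 = (60 - 506)*(-4) - 936 = -446*(-4) - 936 = 1784 - 936 = 848)
W = -372593 (W = -(848 - 1*(-744338))/2 = -(848 + 744338)/2 = -½*745186 = -372593)
-W = -1*(-372593) = 372593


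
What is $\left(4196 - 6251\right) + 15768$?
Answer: $13713$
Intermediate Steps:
$\left(4196 - 6251\right) + 15768 = -2055 + 15768 = 13713$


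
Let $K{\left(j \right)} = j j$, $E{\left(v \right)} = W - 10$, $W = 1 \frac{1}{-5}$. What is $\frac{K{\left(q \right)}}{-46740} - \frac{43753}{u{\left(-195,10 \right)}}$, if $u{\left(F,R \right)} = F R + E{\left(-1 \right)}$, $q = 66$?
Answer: $\frac{848531912}{38174895} \approx 22.227$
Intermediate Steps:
$W = - \frac{1}{5}$ ($W = 1 \left(- \frac{1}{5}\right) = - \frac{1}{5} \approx -0.2$)
$E{\left(v \right)} = - \frac{51}{5}$ ($E{\left(v \right)} = - \frac{1}{5} - 10 = - \frac{51}{5}$)
$K{\left(j \right)} = j^{2}$
$u{\left(F,R \right)} = - \frac{51}{5} + F R$ ($u{\left(F,R \right)} = F R - \frac{51}{5} = - \frac{51}{5} + F R$)
$\frac{K{\left(q \right)}}{-46740} - \frac{43753}{u{\left(-195,10 \right)}} = \frac{66^{2}}{-46740} - \frac{43753}{- \frac{51}{5} - 1950} = 4356 \left(- \frac{1}{46740}\right) - \frac{43753}{- \frac{51}{5} - 1950} = - \frac{363}{3895} - \frac{43753}{- \frac{9801}{5}} = - \frac{363}{3895} - - \frac{218765}{9801} = - \frac{363}{3895} + \frac{218765}{9801} = \frac{848531912}{38174895}$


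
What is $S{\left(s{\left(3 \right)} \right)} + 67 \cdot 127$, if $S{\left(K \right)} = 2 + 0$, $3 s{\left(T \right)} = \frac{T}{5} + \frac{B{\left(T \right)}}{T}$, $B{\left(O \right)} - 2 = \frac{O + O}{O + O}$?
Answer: $8511$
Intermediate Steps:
$B{\left(O \right)} = 3$ ($B{\left(O \right)} = 2 + \frac{O + O}{O + O} = 2 + \frac{2 O}{2 O} = 2 + 2 O \frac{1}{2 O} = 2 + 1 = 3$)
$s{\left(T \right)} = \frac{1}{T} + \frac{T}{15}$ ($s{\left(T \right)} = \frac{\frac{T}{5} + \frac{3}{T}}{3} = \frac{\frac{3}{T} + \frac{T}{5}}{3} = \frac{1}{T} + \frac{T}{15}$)
$S{\left(K \right)} = 2$
$S{\left(s{\left(3 \right)} \right)} + 67 \cdot 127 = 2 + 67 \cdot 127 = 2 + 8509 = 8511$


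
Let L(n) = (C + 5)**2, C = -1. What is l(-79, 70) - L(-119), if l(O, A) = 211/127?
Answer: -1821/127 ≈ -14.339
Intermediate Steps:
L(n) = 16 (L(n) = (-1 + 5)**2 = 4**2 = 16)
l(O, A) = 211/127 (l(O, A) = 211*(1/127) = 211/127)
l(-79, 70) - L(-119) = 211/127 - 1*16 = 211/127 - 16 = -1821/127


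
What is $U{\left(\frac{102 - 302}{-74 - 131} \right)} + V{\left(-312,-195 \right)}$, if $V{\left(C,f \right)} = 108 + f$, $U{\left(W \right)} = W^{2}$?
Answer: $- \frac{144647}{1681} \approx -86.048$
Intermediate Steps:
$U{\left(\frac{102 - 302}{-74 - 131} \right)} + V{\left(-312,-195 \right)} = \left(\frac{102 - 302}{-74 - 131}\right)^{2} + \left(108 - 195\right) = \left(- \frac{200}{-205}\right)^{2} - 87 = \left(\left(-200\right) \left(- \frac{1}{205}\right)\right)^{2} - 87 = \left(\frac{40}{41}\right)^{2} - 87 = \frac{1600}{1681} - 87 = - \frac{144647}{1681}$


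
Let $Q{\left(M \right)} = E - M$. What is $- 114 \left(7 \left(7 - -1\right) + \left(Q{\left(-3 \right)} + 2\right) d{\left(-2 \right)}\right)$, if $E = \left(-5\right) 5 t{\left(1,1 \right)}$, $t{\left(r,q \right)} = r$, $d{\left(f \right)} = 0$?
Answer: $-6384$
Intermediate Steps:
$E = -25$ ($E = \left(-5\right) 5 \cdot 1 = \left(-25\right) 1 = -25$)
$Q{\left(M \right)} = -25 - M$
$- 114 \left(7 \left(7 - -1\right) + \left(Q{\left(-3 \right)} + 2\right) d{\left(-2 \right)}\right) = - 114 \left(7 \left(7 - -1\right) + \left(\left(-25 - -3\right) + 2\right) 0\right) = - 114 \left(7 \left(7 + 1\right) + \left(\left(-25 + 3\right) + 2\right) 0\right) = - 114 \left(7 \cdot 8 + \left(-22 + 2\right) 0\right) = - 114 \left(56 - 0\right) = - 114 \left(56 + 0\right) = \left(-114\right) 56 = -6384$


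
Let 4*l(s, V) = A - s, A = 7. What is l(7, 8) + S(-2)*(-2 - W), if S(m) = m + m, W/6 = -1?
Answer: -16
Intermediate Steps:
l(s, V) = 7/4 - s/4 (l(s, V) = (7 - s)/4 = 7/4 - s/4)
W = -6 (W = 6*(-1) = -6)
S(m) = 2*m
l(7, 8) + S(-2)*(-2 - W) = (7/4 - ¼*7) + (2*(-2))*(-2 - 1*(-6)) = (7/4 - 7/4) - 4*(-2 + 6) = 0 - 4*4 = 0 - 16 = -16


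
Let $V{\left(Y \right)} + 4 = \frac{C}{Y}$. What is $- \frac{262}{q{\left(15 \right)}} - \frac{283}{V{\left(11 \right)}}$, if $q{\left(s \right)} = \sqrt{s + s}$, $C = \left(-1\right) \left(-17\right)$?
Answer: $\frac{3113}{27} - \frac{131 \sqrt{30}}{15} \approx 67.462$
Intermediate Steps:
$C = 17$
$V{\left(Y \right)} = -4 + \frac{17}{Y}$
$q{\left(s \right)} = \sqrt{2} \sqrt{s}$ ($q{\left(s \right)} = \sqrt{2 s} = \sqrt{2} \sqrt{s}$)
$- \frac{262}{q{\left(15 \right)}} - \frac{283}{V{\left(11 \right)}} = - \frac{262}{\sqrt{2} \sqrt{15}} - \frac{283}{-4 + \frac{17}{11}} = - \frac{262}{\sqrt{30}} - \frac{283}{-4 + 17 \cdot \frac{1}{11}} = - 262 \frac{\sqrt{30}}{30} - \frac{283}{-4 + \frac{17}{11}} = - \frac{131 \sqrt{30}}{15} - \frac{283}{- \frac{27}{11}} = - \frac{131 \sqrt{30}}{15} - - \frac{3113}{27} = - \frac{131 \sqrt{30}}{15} + \frac{3113}{27} = \frac{3113}{27} - \frac{131 \sqrt{30}}{15}$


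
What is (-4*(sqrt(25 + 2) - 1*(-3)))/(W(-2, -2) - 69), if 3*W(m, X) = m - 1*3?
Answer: 9/53 + 9*sqrt(3)/53 ≈ 0.46393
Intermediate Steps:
W(m, X) = -1 + m/3 (W(m, X) = (m - 1*3)/3 = (m - 3)/3 = (-3 + m)/3 = -1 + m/3)
(-4*(sqrt(25 + 2) - 1*(-3)))/(W(-2, -2) - 69) = (-4*(sqrt(25 + 2) - 1*(-3)))/((-1 + (1/3)*(-2)) - 69) = (-4*(sqrt(27) + 3))/((-1 - 2/3) - 69) = (-4*(3*sqrt(3) + 3))/(-5/3 - 69) = (-4*(3 + 3*sqrt(3)))/(-212/3) = (-12 - 12*sqrt(3))*(-3/212) = 9/53 + 9*sqrt(3)/53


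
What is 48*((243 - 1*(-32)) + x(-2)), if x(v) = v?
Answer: 13104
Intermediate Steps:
48*((243 - 1*(-32)) + x(-2)) = 48*((243 - 1*(-32)) - 2) = 48*((243 + 32) - 2) = 48*(275 - 2) = 48*273 = 13104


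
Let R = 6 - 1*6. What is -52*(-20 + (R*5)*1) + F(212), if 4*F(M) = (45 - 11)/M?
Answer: 440977/424 ≈ 1040.0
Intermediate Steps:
R = 0 (R = 6 - 6 = 0)
F(M) = 17/(2*M) (F(M) = ((45 - 11)/M)/4 = (34/M)/4 = 17/(2*M))
-52*(-20 + (R*5)*1) + F(212) = -52*(-20 + (0*5)*1) + (17/2)/212 = -52*(-20 + 0*1) + (17/2)*(1/212) = -52*(-20 + 0) + 17/424 = -52*(-20) + 17/424 = 1040 + 17/424 = 440977/424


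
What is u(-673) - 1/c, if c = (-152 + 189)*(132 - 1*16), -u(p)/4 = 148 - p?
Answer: -14094929/4292 ≈ -3284.0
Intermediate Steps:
u(p) = -592 + 4*p (u(p) = -4*(148 - p) = -592 + 4*p)
c = 4292 (c = 37*(132 - 16) = 37*116 = 4292)
u(-673) - 1/c = (-592 + 4*(-673)) - 1/4292 = (-592 - 2692) - 1*1/4292 = -3284 - 1/4292 = -14094929/4292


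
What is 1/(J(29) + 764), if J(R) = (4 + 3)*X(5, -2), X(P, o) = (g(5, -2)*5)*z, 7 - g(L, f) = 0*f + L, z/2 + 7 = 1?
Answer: -1/76 ≈ -0.013158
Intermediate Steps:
z = -12 (z = -14 + 2*1 = -14 + 2 = -12)
g(L, f) = 7 - L (g(L, f) = 7 - (0*f + L) = 7 - (0 + L) = 7 - L)
X(P, o) = -120 (X(P, o) = ((7 - 1*5)*5)*(-12) = ((7 - 5)*5)*(-12) = (2*5)*(-12) = 10*(-12) = -120)
J(R) = -840 (J(R) = (4 + 3)*(-120) = 7*(-120) = -840)
1/(J(29) + 764) = 1/(-840 + 764) = 1/(-76) = -1/76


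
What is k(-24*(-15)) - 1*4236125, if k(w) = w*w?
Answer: -4106525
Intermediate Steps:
k(w) = w²
k(-24*(-15)) - 1*4236125 = (-24*(-15))² - 1*4236125 = 360² - 4236125 = 129600 - 4236125 = -4106525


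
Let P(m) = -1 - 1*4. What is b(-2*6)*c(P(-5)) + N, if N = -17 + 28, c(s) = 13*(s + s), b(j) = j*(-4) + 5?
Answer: -6879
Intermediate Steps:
P(m) = -5 (P(m) = -1 - 4 = -5)
b(j) = 5 - 4*j (b(j) = -4*j + 5 = 5 - 4*j)
c(s) = 26*s (c(s) = 13*(2*s) = 26*s)
N = 11
b(-2*6)*c(P(-5)) + N = (5 - (-8)*6)*(26*(-5)) + 11 = (5 - 4*(-12))*(-130) + 11 = (5 + 48)*(-130) + 11 = 53*(-130) + 11 = -6890 + 11 = -6879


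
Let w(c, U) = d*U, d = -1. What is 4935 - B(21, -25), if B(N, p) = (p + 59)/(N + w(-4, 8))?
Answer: 64121/13 ≈ 4932.4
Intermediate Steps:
w(c, U) = -U
B(N, p) = (59 + p)/(-8 + N) (B(N, p) = (p + 59)/(N - 1*8) = (59 + p)/(N - 8) = (59 + p)/(-8 + N))
4935 - B(21, -25) = 4935 - (59 - 25)/(-8 + 21) = 4935 - 34/13 = 64121/13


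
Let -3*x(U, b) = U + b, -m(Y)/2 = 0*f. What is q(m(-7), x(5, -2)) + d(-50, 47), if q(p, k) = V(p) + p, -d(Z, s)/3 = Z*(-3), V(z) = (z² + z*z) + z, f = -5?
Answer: -450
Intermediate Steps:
V(z) = z + 2*z² (V(z) = (z² + z²) + z = 2*z² + z = z + 2*z²)
d(Z, s) = 9*Z (d(Z, s) = -3*Z*(-3) = -(-9)*Z = 9*Z)
m(Y) = 0 (m(Y) = -0*(-5) = -2*0 = 0)
x(U, b) = -U/3 - b/3 (x(U, b) = -(U + b)/3 = -U/3 - b/3)
q(p, k) = p + p*(1 + 2*p) (q(p, k) = p*(1 + 2*p) + p = p + p*(1 + 2*p))
q(m(-7), x(5, -2)) + d(-50, 47) = 2*0*(1 + 0) + 9*(-50) = 2*0*1 - 450 = 0 - 450 = -450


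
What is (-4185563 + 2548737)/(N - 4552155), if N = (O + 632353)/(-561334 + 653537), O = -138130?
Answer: 75460133839/209860926621 ≈ 0.35957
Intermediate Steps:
N = 494223/92203 (N = (-138130 + 632353)/(-561334 + 653537) = 494223/92203 ≈ 5.3602)
(-4185563 + 2548737)/(N - 4552155) = (-4185563 + 2548737)/(494223/92203 - 4552155) = -1636826/(-419721853242/92203) = -1636826*(-92203/419721853242) = 75460133839/209860926621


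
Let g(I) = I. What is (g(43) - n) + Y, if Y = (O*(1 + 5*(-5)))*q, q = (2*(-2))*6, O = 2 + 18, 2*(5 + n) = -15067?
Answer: 38203/2 ≈ 19102.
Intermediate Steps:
n = -15077/2 (n = -5 + (½)*(-15067) = -5 - 15067/2 = -15077/2 ≈ -7538.5)
O = 20
q = -24 (q = -4*6 = -24)
Y = 11520 (Y = (20*(1 + 5*(-5)))*(-24) = (20*(1 - 25))*(-24) = (20*(-24))*(-24) = -480*(-24) = 11520)
(g(43) - n) + Y = (43 - 1*(-15077/2)) + 11520 = (43 + 15077/2) + 11520 = 15163/2 + 11520 = 38203/2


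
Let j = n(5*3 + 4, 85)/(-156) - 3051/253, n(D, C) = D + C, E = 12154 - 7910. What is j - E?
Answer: -3230855/759 ≈ -4256.7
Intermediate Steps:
E = 4244
n(D, C) = C + D
j = -9659/759 (j = (85 + (5*3 + 4))/(-156) - 3051/253 = (85 + (15 + 4))*(-1/156) - 3051*1/253 = (85 + 19)*(-1/156) - 3051/253 = 104*(-1/156) - 3051/253 = -⅔ - 3051/253 = -9659/759 ≈ -12.726)
j - E = -9659/759 - 1*4244 = -9659/759 - 4244 = -3230855/759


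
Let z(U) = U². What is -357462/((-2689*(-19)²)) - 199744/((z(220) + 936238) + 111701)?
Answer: 198002238242/1064248061131 ≈ 0.18605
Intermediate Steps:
-357462/((-2689*(-19)²)) - 199744/((z(220) + 936238) + 111701) = -357462/((-2689*(-19)²)) - 199744/((220² + 936238) + 111701) = -357462/((-2689*361)) - 199744/((48400 + 936238) + 111701) = -357462/(-970729) - 199744/(984638 + 111701) = -357462*(-1/970729) - 199744/1096339 = 357462/970729 - 199744*1/1096339 = 357462/970729 - 199744/1096339 = 198002238242/1064248061131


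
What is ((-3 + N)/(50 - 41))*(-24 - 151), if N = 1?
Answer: 350/9 ≈ 38.889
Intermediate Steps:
((-3 + N)/(50 - 41))*(-24 - 151) = ((-3 + 1)/(50 - 41))*(-24 - 151) = -2/9*(-175) = 350/9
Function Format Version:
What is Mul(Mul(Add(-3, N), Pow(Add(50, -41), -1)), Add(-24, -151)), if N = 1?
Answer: Rational(350, 9) ≈ 38.889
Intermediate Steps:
Mul(Mul(Add(-3, N), Pow(Add(50, -41), -1)), Add(-24, -151)) = Mul(Mul(Add(-3, 1), Pow(Add(50, -41), -1)), Add(-24, -151)) = Mul(Mul(-2, Pow(9, -1)), -175) = Mul(Mul(-2, Rational(1, 9)), -175) = Mul(Rational(-2, 9), -175) = Rational(350, 9)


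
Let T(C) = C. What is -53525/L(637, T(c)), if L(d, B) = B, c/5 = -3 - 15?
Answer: 10705/18 ≈ 594.72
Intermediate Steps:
c = -90 (c = 5*(-3 - 15) = 5*(-18) = -90)
-53525/L(637, T(c)) = -53525/(-90) = -53525*(-1/90) = 10705/18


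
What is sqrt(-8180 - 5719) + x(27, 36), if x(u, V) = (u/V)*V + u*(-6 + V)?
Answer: 837 + I*sqrt(13899) ≈ 837.0 + 117.89*I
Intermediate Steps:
x(u, V) = u + u*(-6 + V) (x(u, V) = (u/V)*V + u*(-6 + V) = u + u*(-6 + V))
sqrt(-8180 - 5719) + x(27, 36) = sqrt(-8180 - 5719) + 27*(-5 + 36) = sqrt(-13899) + 27*31 = I*sqrt(13899) + 837 = 837 + I*sqrt(13899)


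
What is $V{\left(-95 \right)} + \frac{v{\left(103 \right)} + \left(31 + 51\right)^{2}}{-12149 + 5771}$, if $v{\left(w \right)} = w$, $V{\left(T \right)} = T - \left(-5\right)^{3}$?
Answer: $\frac{184513}{6378} \approx 28.93$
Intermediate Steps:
$V{\left(T \right)} = 125 + T$ ($V{\left(T \right)} = T - -125 = T + 125 = 125 + T$)
$V{\left(-95 \right)} + \frac{v{\left(103 \right)} + \left(31 + 51\right)^{2}}{-12149 + 5771} = \left(125 - 95\right) + \frac{103 + \left(31 + 51\right)^{2}}{-12149 + 5771} = 30 + \frac{103 + 82^{2}}{-6378} = 30 + \left(103 + 6724\right) \left(- \frac{1}{6378}\right) = 30 + 6827 \left(- \frac{1}{6378}\right) = 30 - \frac{6827}{6378} = \frac{184513}{6378}$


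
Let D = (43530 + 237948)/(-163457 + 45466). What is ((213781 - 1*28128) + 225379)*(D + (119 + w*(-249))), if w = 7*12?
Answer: -1008730197844760/117991 ≈ -8.5492e+9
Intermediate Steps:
w = 84
D = -281478/117991 (D = 281478/(-117991) = 281478*(-1/117991) = -281478/117991 ≈ -2.3856)
((213781 - 1*28128) + 225379)*(D + (119 + w*(-249))) = ((213781 - 1*28128) + 225379)*(-281478/117991 + (119 + 84*(-249))) = ((213781 - 28128) + 225379)*(-281478/117991 + (119 - 20916)) = (185653 + 225379)*(-281478/117991 - 20797) = 411032*(-2454140305/117991) = -1008730197844760/117991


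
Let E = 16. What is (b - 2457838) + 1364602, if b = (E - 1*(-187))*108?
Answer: -1071312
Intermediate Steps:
b = 21924 (b = (16 - 1*(-187))*108 = (16 + 187)*108 = 203*108 = 21924)
(b - 2457838) + 1364602 = (21924 - 2457838) + 1364602 = -2435914 + 1364602 = -1071312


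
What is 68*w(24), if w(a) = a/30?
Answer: 272/5 ≈ 54.400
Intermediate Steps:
w(a) = a/30 (w(a) = a*(1/30) = a/30)
68*w(24) = 68*((1/30)*24) = 68*(⅘) = 272/5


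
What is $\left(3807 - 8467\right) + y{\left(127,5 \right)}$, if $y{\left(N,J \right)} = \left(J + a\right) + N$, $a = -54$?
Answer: $-4582$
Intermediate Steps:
$y{\left(N,J \right)} = -54 + J + N$ ($y{\left(N,J \right)} = \left(J - 54\right) + N = \left(-54 + J\right) + N = -54 + J + N$)
$\left(3807 - 8467\right) + y{\left(127,5 \right)} = \left(3807 - 8467\right) + \left(-54 + 5 + 127\right) = -4660 + 78 = -4582$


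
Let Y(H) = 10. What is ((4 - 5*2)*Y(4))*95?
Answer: -5700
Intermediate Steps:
((4 - 5*2)*Y(4))*95 = ((4 - 5*2)*10)*95 = ((4 - 10)*10)*95 = -6*10*95 = -60*95 = -5700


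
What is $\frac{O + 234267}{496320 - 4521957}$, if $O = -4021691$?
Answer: $\frac{3787424}{4025637} \approx 0.94083$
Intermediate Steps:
$\frac{O + 234267}{496320 - 4521957} = \frac{-4021691 + 234267}{496320 - 4521957} = - \frac{3787424}{-4025637} = \left(-3787424\right) \left(- \frac{1}{4025637}\right) = \frac{3787424}{4025637}$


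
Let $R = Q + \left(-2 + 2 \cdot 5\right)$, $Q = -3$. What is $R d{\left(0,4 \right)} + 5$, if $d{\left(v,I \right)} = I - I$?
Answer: $5$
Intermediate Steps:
$d{\left(v,I \right)} = 0$
$R = 5$ ($R = -3 + \left(-2 + 2 \cdot 5\right) = -3 + \left(-2 + 10\right) = -3 + 8 = 5$)
$R d{\left(0,4 \right)} + 5 = 5 \cdot 0 + 5 = 0 + 5 = 5$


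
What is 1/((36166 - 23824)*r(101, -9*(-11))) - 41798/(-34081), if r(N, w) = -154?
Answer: 79444086983/64776666108 ≈ 1.2264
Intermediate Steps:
1/((36166 - 23824)*r(101, -9*(-11))) - 41798/(-34081) = 1/((36166 - 23824)*(-154)) - 41798/(-34081) = -1/154/12342 - 41798*(-1/34081) = (1/12342)*(-1/154) + 41798/34081 = -1/1900668 + 41798/34081 = 79444086983/64776666108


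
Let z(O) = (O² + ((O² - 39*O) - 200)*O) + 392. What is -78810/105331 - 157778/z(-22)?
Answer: 7353964819/1277033044 ≈ 5.7586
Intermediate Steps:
z(O) = 392 + O² + O*(-200 + O² - 39*O) (z(O) = (O² + (-200 + O² - 39*O)*O) + 392 = (O² + O*(-200 + O² - 39*O)) + 392 = 392 + O² + O*(-200 + O² - 39*O))
-78810/105331 - 157778/z(-22) = -78810/105331 - 157778/(392 + (-22)³ - 200*(-22) - 38*(-22)²) = -78810*1/105331 - 157778/(392 - 10648 + 4400 - 38*484) = -78810/105331 - 157778/(392 - 10648 + 4400 - 18392) = -78810/105331 - 157778/(-24248) = -78810/105331 - 157778*(-1/24248) = -78810/105331 + 78889/12124 = 7353964819/1277033044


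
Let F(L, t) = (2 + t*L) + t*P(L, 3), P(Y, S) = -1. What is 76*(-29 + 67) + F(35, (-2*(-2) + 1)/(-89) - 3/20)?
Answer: 2565861/890 ≈ 2883.0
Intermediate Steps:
F(L, t) = 2 - t + L*t (F(L, t) = (2 + t*L) + t*(-1) = (2 + L*t) - t = 2 - t + L*t)
76*(-29 + 67) + F(35, (-2*(-2) + 1)/(-89) - 3/20) = 76*(-29 + 67) + (2 - ((-2*(-2) + 1)/(-89) - 3/20) + 35*((-2*(-2) + 1)/(-89) - 3/20)) = 76*38 + (2 - ((4 + 1)*(-1/89) - 3*1/20) + 35*((4 + 1)*(-1/89) - 3*1/20)) = 2888 + (2 - (5*(-1/89) - 3/20) + 35*(5*(-1/89) - 3/20)) = 2888 + (2 - (-5/89 - 3/20) + 35*(-5/89 - 3/20)) = 2888 + (2 - 1*(-367/1780) + 35*(-367/1780)) = 2888 + (2 + 367/1780 - 2569/356) = 2888 - 4459/890 = 2565861/890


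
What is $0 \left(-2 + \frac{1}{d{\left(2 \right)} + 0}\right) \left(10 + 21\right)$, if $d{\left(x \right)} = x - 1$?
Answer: $0$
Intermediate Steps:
$d{\left(x \right)} = -1 + x$
$0 \left(-2 + \frac{1}{d{\left(2 \right)} + 0}\right) \left(10 + 21\right) = 0 \left(-2 + \frac{1}{\left(-1 + 2\right) + 0}\right) \left(10 + 21\right) = 0 \left(-2 + \frac{1}{1 + 0}\right) 31 = 0 \left(-2 + 1^{-1}\right) 31 = 0 \left(-2 + 1\right) 31 = 0 \left(-1\right) 31 = 0 \cdot 31 = 0$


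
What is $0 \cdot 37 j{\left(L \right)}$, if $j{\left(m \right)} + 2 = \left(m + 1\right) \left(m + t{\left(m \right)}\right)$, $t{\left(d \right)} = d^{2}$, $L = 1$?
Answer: $0$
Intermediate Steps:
$j{\left(m \right)} = -2 + \left(1 + m\right) \left(m + m^{2}\right)$ ($j{\left(m \right)} = -2 + \left(m + 1\right) \left(m + m^{2}\right) = -2 + \left(1 + m\right) \left(m + m^{2}\right)$)
$0 \cdot 37 j{\left(L \right)} = 0 \cdot 37 \left(-2 + 1 + 1^{3} + 2 \cdot 1^{2}\right) = 0 \left(-2 + 1 + 1 + 2 \cdot 1\right) = 0 \left(-2 + 1 + 1 + 2\right) = 0 \cdot 2 = 0$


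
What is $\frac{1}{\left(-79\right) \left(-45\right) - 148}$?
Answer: $\frac{1}{3407} \approx 0.00029351$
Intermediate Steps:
$\frac{1}{\left(-79\right) \left(-45\right) - 148} = \frac{1}{3555 - 148} = \frac{1}{3407}$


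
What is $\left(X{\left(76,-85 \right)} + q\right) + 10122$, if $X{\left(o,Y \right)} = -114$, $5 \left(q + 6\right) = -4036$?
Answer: $\frac{45974}{5} \approx 9194.8$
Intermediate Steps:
$q = - \frac{4066}{5}$ ($q = -6 + \frac{1}{5} \left(-4036\right) = -6 - \frac{4036}{5} = - \frac{4066}{5} \approx -813.2$)
$\left(X{\left(76,-85 \right)} + q\right) + 10122 = \left(-114 - \frac{4066}{5}\right) + 10122 = - \frac{4636}{5} + 10122 = \frac{45974}{5}$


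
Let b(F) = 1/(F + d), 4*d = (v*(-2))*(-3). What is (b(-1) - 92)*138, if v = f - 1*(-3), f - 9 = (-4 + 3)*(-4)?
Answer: -12690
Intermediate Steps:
f = 13 (f = 9 + (-4 + 3)*(-4) = 9 - 1*(-4) = 9 + 4 = 13)
v = 16 (v = 13 - 1*(-3) = 13 + 3 = 16)
d = 24 (d = ((16*(-2))*(-3))/4 = (-32*(-3))/4 = (1/4)*96 = 24)
b(F) = 1/(24 + F) (b(F) = 1/(F + 24) = 1/(24 + F))
(b(-1) - 92)*138 = (1/(24 - 1) - 92)*138 = (1/23 - 92)*138 = -2115/23*138 = -12690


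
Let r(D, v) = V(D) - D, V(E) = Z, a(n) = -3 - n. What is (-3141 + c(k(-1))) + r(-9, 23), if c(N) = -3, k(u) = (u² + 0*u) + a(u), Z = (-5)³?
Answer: -3260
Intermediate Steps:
Z = -125
V(E) = -125
r(D, v) = -125 - D
k(u) = -3 + u² - u (k(u) = (u² + 0*u) + (-3 - u) = (u² + 0) + (-3 - u) = u² + (-3 - u) = -3 + u² - u)
(-3141 + c(k(-1))) + r(-9, 23) = (-3141 - 3) + (-125 - 1*(-9)) = -3144 + (-125 + 9) = -3144 - 116 = -3260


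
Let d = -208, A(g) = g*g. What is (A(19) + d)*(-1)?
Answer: -153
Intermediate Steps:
A(g) = g**2
(A(19) + d)*(-1) = (19**2 - 208)*(-1) = (361 - 208)*(-1) = 153*(-1) = -153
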